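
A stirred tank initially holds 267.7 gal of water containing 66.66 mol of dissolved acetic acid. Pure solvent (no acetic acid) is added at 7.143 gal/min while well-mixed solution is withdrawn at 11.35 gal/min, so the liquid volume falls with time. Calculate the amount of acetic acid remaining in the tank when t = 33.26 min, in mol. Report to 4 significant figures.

Total volume: dV/dt = Q_in − Q_out = -4.20700 gal/min, so V(t) = 267.7 − 4.20700 t and V(33.26) = 127.775 gal.
Solute balance: dm/dt = 0 − Q_out C = −Q_out m/V(t).
Separate: dm/m = −Q_out dt/V(t) ⇒ ln(m/m₀) = −(Q_out/(Q_in−Q_out)) ln(V/V₀).
m = m₀ (V₀/V)^(Q_out/(Q_in−Q_out)) = 66.66 × (267.7/127.775)^(-2.69788) = 9.06358 mol.

9.064 mol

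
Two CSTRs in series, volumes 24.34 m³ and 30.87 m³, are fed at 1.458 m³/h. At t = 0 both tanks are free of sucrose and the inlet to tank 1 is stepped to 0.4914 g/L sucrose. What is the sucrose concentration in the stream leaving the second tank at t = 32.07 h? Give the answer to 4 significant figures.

Species balance on tank i: dCᵢ/dt = (Cᵢ₋₁ − Cᵢ)/τᵢ with τᵢ = Vᵢ/Q.
τ₁ = 24.34/1.458 = 16.6941 h; τ₂ = 30.87/1.458 = 21.1728 h.
Tank 1: C₁ = C_in(1 − e^(−t/τ₁)). Tank 2 (τ₁ ≠ τ₂): C₂ = C_in[1 − (τ₁ e^(−t/τ₁) − τ₂ e^(−t/τ₂))/(τ₁ − τ₂)].
At t = 32.07: e^(−t/τ₁) = 0.146455, e^(−t/τ₂) = 0.219879.
C₂ = 0.4914·[1 − (16.6941·0.146455 − 21.1728·0.219879)/(-4.47874)] = 0.4914·0.506438 = 0.248863 g/L.

0.2489 g/L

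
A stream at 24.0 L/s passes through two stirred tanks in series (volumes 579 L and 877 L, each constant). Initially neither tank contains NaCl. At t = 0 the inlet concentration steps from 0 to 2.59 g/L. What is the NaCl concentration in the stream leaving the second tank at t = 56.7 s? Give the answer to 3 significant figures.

1.45 g/L

Each tank obeys Vᵢ dCᵢ/dt = Q(Cᵢ₋₁ − Cᵢ), so τᵢ = Vᵢ/Q.
τ₁ = 579/24.0 = 24.125 s; τ₂ = 877/24.0 = 36.542 s.
Solving the cascade with C₁(0)=C₂(0)=0 gives C₂(t) = C_in[1 − (τ₁ e^(−t/τ₁) − τ₂ e^(−t/τ₂))/(τ₁ − τ₂)].
At t = 56.7: e^(−t/τ₁) = 0.095344, e^(−t/τ₂) = 0.21190.
C₂ = 2.59·[1 − (24.125·0.095344 − 36.542·0.21190)/(-12.417)] = 2.59·0.56165 = 1.4547 g/L.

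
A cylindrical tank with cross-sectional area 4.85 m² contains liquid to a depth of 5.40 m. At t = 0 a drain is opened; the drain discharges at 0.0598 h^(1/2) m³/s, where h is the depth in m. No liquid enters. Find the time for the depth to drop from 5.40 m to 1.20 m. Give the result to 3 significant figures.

A dh/dt = −Q_out = −0.0598 √h.
∫ h^(−1/2) dh = −(0.0598/A) ∫ dt, giving 2√h = 2√h₀ − (0.0598/A) t.
t = 2A(√h₀ − √h)/0.0598 = 2·4.85·(√5.40 − √1.20)/0.0598
  = 9.7000 × (2.3238 − 1.0954) / 0.0598 = 199.25 s.

199 s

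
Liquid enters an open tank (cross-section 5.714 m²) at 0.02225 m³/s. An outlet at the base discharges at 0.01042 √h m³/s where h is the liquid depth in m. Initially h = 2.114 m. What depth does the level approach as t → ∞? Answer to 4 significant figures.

Level balance: A dh/dt = 0.02225 − 0.01042 √h. Setting dh/dt = 0:
Q_in = 0.01042 √h_ss ⇒ √h_ss = 0.02225/0.01042 = 2.13532.
h_ss = 2.13532² = 4.55958 m. (Since h₀ = 2.114 m < h_ss, the level will rise toward this value.)

4.560 m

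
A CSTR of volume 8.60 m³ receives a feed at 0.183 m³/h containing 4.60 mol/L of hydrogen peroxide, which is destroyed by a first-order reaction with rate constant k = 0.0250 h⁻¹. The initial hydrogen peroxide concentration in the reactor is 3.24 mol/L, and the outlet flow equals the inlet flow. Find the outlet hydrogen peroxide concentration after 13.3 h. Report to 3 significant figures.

2.72 mol/L

Species balance: V dC/dt = Q C_in − Q C − k V C.
dC/dt = (Q/V) C_in − (Q/V + k) C; effective rate a = Q/V + k = 0.021279 + 0.0250 = 0.046279 h⁻¹.
C_ss = Q C_in/(Q + kV) = 2.1151 mol/L; C(t) = C_ss + (C₀ − C_ss) e^(−a t).
C(13.3) = 2.1151 + (1.1249)·e^(−0.046279·13.3) = 2.1151 + (1.1249)·0.54036 = 2.7229 mol/L.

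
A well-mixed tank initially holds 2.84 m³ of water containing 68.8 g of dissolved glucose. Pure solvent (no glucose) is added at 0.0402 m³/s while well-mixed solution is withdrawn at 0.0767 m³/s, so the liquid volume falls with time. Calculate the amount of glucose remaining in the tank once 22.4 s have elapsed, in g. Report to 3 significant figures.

33.7 g

Let m(t) be the amount of glucose. Volume: V(t) = V₀ + (Q_in − Q_out) t = 2.84 − 0.036500 t; V(22.4) = 2.0224 m³.
Species balance (pure solvent in): dm/dt = −Q_out · m/V(t).
dm/m = −Q_out dt/(V₀ − 0.036500 t); integrating gives ln(m/m₀) = −(Q_out/(Q_in−Q_out)) ln(V/V₀).
m = m₀ (V₀/V)^(Q_out/(Q_in−Q_out)) = 68.8 × (2.84/2.0224)^(-2.1014) = 33.708 g.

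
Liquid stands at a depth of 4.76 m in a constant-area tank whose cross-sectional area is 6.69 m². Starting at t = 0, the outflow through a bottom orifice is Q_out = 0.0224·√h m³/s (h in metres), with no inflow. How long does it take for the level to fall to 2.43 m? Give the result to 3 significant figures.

With no inflow, A dh/dt = −0.0224 √h.
Separate and integrate: 2(√h − √h₀) = −(0.0224/A) t.
t = 2A(√h₀ − √h)/0.0224 = 2·6.69·(√4.76 − √2.43)/0.0224
  = 13.380 × (2.1817 − 1.5588) / 0.0224 = 372.07 s.

372 s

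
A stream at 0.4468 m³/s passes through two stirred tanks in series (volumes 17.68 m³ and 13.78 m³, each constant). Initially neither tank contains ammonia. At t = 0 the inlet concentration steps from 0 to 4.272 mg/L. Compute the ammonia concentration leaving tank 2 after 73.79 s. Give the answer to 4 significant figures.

Each tank obeys Vᵢ dCᵢ/dt = Q(Cᵢ₋₁ − Cᵢ), so τᵢ = Vᵢ/Q.
τ₁ = 17.68/0.4468 = 39.5703 s; τ₂ = 13.78/0.4468 = 30.8415 s.
Solving the cascade with C₁(0)=C₂(0)=0 gives C₂(t) = C_in[1 − (τ₁ e^(−t/τ₁) − τ₂ e^(−t/τ₂))/(τ₁ − τ₂)].
At t = 73.79: e^(−t/τ₁) = 0.154930, e^(−t/τ₂) = 0.0913961.
C₂ = 4.272·[1 − (39.5703·0.154930 − 30.8415·0.0913961)/(8.72874)] = 4.272·0.620585 = 2.65114 mg/L.

2.651 mg/L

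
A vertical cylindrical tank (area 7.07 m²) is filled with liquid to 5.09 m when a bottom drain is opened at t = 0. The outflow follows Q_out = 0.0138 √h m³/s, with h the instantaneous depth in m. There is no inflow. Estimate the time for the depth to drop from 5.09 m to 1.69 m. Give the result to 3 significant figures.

980 s

A dh/dt = −Q_out = −0.0138 √h.
∫ h^(−1/2) dh = −(0.0138/A) ∫ dt, giving 2√h = 2√h₀ − (0.0138/A) t.
t = 2A(√h₀ − √h)/0.0138 = 2·7.07·(√5.09 − √1.69)/0.0138
  = 14.140 × (2.2561 − 1.3000) / 0.0138 = 979.66 s.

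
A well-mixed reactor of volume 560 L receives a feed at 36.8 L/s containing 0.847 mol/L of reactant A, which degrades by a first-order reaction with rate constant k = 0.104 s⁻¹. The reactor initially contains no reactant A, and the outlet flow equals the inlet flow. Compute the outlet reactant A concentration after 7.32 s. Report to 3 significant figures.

0.233 mol/L

Accumulation = in − out − consumed: V dC/dt = Q C_in − Q C − k V C.
dC/dt = (Q/V) C_in − (Q/V + k) C; effective rate a = Q/V + k = 0.065714 + 0.104 = 0.16971 s⁻¹.
C_ss = Q C_in/(Q + kV) = 0.32796 mol/L; C(t) = C_ss + (C₀ − C_ss) e^(−a t).
C(7.32) = 0.32796 + (-0.32796)·e^(−0.16971·7.32) = 0.32796 + (-0.32796)·0.28872 = 0.23327 mol/L.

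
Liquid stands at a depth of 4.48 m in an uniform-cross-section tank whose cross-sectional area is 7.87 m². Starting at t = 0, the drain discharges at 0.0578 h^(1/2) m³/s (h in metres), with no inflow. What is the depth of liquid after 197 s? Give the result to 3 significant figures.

A dh/dt = −Q_out = −0.0578 √h.
Separate and integrate: 2(√h − √h₀) = −(0.0578/A) t.
√h = √4.48 − 0.0578·197/(2·7.87) = 2.1166 − 0.72342 = 1.3932.
h = 1.3932² = 1.9410 m.

1.94 m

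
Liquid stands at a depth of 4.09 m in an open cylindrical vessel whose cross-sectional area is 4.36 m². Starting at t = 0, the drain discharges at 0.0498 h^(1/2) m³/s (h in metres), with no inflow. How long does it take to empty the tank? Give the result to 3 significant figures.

With no inflow, A dh/dt = −0.0498 √h.
Separate and integrate: 2(√h − √h₀) = −(0.0498/A) t.
Set h = 0: 2√h₀ = (0.0498/A) t_empty ⇒ t_empty = 2A√h₀/0.0498.
t_empty = 2·4.36·√4.09/0.0498 = 8.7200·2.0224/0.0498 = 354.12 s.

354 s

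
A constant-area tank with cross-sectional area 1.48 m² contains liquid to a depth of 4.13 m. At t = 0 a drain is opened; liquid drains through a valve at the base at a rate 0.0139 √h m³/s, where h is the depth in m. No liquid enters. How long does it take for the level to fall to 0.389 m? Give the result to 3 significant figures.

300 s

A dh/dt = −Q_out = −0.0139 √h.
∫ h^(−1/2) dh = −(0.0139/A) ∫ dt, giving 2√h = 2√h₀ − (0.0139/A) t.
t = 2A(√h₀ − √h)/0.0139 = 2·1.48·(√4.13 − √0.389)/0.0139
  = 2.9600 × (2.0322 − 0.62370) / 0.0139 = 299.95 s.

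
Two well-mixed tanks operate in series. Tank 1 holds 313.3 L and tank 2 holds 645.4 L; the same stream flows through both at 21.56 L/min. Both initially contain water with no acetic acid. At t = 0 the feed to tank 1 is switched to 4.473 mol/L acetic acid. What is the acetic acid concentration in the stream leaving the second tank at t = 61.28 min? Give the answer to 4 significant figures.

3.413 mol/L

Each tank obeys Vᵢ dCᵢ/dt = Q(Cᵢ₋₁ − Cᵢ), so τᵢ = Vᵢ/Q.
τ₁ = 313.3/21.56 = 14.5315 min; τ₂ = 645.4/21.56 = 29.9351 min.
Tank 1: C₁ = C_in(1 − e^(−t/τ₁)). Tank 2 (τ₁ ≠ τ₂): C₂ = C_in[1 − (τ₁ e^(−t/τ₁) − τ₂ e^(−t/τ₂))/(τ₁ − τ₂)].
At t = 61.28: e^(−t/τ₁) = 0.0147423, e^(−t/τ₂) = 0.129109.
C₂ = 4.473·[1 − (14.5315·0.0147423 − 29.9351·0.129109)/(-15.4035)] = 4.473·0.762998 = 3.41289 mol/L.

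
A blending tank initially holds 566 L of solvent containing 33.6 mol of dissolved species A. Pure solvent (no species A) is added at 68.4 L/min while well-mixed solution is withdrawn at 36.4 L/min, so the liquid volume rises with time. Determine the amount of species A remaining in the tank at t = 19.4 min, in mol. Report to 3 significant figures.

Let m(t) be the amount of species A. Volume: V(t) = V₀ + (Q_in − Q_out) t = 566 + 32.000 t; V(19.4) = 1186.8 L.
No species A enters, so dm/dt = −Q_out · (m/V).
dm/m = −Q_out dt/(V₀ + 32.000 t); integrating gives ln(m/m₀) = −(Q_out/(Q_in−Q_out)) ln(V/V₀).
m = m₀ (V₀/V)^(Q_out/(Q_in−Q_out)) = 33.6 × (566/1186.8)^(1.1375) = 14.473 mol.

14.5 mol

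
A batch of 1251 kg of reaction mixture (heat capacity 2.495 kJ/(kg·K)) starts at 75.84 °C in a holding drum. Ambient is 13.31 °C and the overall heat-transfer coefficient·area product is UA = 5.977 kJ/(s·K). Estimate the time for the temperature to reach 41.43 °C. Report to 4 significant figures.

M c_p dT/dt = −UA(T − T_amb).
τ = M c_p/UA = 522.209 s; T_ss = T_amb = 13.3100 °C.
T(t) = T_ss + (T₀ − T_ss)e^(−t/τ); set T = 41.43:
t = −τ ln[(T − T_ss)/(T₀ − T_ss)] = −522.209 · ln(0.449704) = 417.332 s.

417.3 s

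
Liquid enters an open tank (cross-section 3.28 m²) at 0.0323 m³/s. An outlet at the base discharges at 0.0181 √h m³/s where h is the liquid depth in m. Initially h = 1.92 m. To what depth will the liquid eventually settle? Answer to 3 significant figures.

A dh/dt = Q_in − 0.0181 √h. Steady state requires inflow = outflow:
Q_in = 0.0181 √h_ss ⇒ √h_ss = 0.0323/0.0181 = 1.7845.
h_ss = 1.7845² = 3.1845 m. (Since h₀ = 1.92 m < h_ss, the level will rise toward this value.)

3.18 m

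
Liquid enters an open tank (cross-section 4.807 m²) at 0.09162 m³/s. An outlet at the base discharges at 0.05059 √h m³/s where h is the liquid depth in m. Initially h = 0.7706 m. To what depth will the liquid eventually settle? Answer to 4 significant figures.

Level balance: A dh/dt = 0.09162 − 0.05059 √h. Setting dh/dt = 0:
Q_in = 0.05059 √h_ss ⇒ √h_ss = 0.09162/0.05059 = 1.81103.
h_ss = 1.81103² = 3.27983 m. (Since h₀ = 0.7706 m < h_ss, the level will rise toward this value.)

3.280 m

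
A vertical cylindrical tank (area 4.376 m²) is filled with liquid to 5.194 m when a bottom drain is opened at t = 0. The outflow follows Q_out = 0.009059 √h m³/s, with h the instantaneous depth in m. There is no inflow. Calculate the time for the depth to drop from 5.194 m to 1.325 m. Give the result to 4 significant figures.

With no inflow, A dh/dt = −0.009059 √h.
∫ h^(−1/2) dh = −(0.009059/A) ∫ dt, giving 2√h = 2√h₀ − (0.009059/A) t.
t = 2A(√h₀ − √h)/0.009059 = 2·4.376·(√5.194 − √1.325)/0.009059
  = 8.75200 × (2.27903 − 1.15109) / 0.009059 = 1089.72 s.

1090 s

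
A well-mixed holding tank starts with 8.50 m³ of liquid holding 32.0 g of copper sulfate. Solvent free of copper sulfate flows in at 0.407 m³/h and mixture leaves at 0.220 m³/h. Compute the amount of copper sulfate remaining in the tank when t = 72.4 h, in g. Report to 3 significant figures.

Total volume: dV/dt = Q_in − Q_out = 0.18700 m³/h, so V(t) = 8.50 + 0.18700 t and V(72.4) = 22.039 m³.
Solute balance: dm/dt = 0 − Q_out C = −Q_out m/V(t).
Separate: dm/m = −Q_out dt/V(t) ⇒ ln(m/m₀) = −(Q_out/(Q_in−Q_out)) ln(V/V₀).
m = m₀ (V₀/V)^(Q_out/(Q_in−Q_out)) = 32.0 × (8.50/22.039)^(1.1765) = 10.432 g.

10.4 g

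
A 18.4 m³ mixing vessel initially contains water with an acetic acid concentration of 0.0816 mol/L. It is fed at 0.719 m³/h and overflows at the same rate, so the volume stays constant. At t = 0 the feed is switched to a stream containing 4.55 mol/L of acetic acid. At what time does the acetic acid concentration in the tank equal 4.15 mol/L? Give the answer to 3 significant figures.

61.8 h

Unsteady species balance (constant V, well mixed): V dC/dt = Q(C_in − C), so τ = V/Q = 25.591 h.
C(t) = C_in + (C₀ − C_in) e^(−t/τ). Set C = 4.15 and solve for t:
e^(−t/τ) = (C − C_in)/(C₀ − C_in) = (4.15 − 4.55)/(0.0816 − 4.55) = 0.089518
t = −τ ln(…) = 25.591 × 2.4133 = 61.760 h.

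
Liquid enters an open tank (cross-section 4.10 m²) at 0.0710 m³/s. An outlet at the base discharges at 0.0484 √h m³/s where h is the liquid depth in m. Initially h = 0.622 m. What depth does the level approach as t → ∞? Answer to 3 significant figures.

Level balance: A dh/dt = 0.0710 − 0.0484 √h. Setting dh/dt = 0:
Q_in = 0.0484 √h_ss ⇒ √h_ss = 0.0710/0.0484 = 1.4669.
h_ss = 1.4669² = 2.1519 m. (Since h₀ = 0.622 m < h_ss, the level will rise toward this value.)

2.15 m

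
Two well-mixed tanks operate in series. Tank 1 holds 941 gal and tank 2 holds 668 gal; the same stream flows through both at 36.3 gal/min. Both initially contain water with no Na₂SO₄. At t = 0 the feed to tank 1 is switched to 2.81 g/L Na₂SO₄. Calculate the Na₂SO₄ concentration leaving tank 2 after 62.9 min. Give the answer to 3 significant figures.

Species balance on tank i: dCᵢ/dt = (Cᵢ₋₁ − Cᵢ)/τᵢ with τᵢ = Vᵢ/Q.
τ₁ = 941/36.3 = 25.923 min; τ₂ = 668/36.3 = 18.402 min.
Solving the cascade with C₁(0)=C₂(0)=0 gives C₂(t) = C_in[1 − (τ₁ e^(−t/τ₁) − τ₂ e^(−t/τ₂))/(τ₁ − τ₂)].
At t = 62.9: e^(−t/τ₁) = 0.088352, e^(−t/τ₂) = 0.032776.
C₂ = 2.81·[1 − (25.923·0.088352 − 18.402·0.032776)/(7.5207)] = 2.81·0.77566 = 2.1796 g/L.

2.18 g/L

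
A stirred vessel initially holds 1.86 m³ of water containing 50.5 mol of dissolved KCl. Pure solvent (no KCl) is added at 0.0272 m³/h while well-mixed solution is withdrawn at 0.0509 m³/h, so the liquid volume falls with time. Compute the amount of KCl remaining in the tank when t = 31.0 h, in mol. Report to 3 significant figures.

17.2 mol

Total volume: dV/dt = Q_in − Q_out = -0.023700 m³/h, so V(t) = 1.86 − 0.023700 t and V(31.0) = 1.1253 m³.
Solute balance: dm/dt = 0 − Q_out C = −Q_out m/V(t).
dm/m = −Q_out dt/(V₀ − 0.023700 t); integrating gives ln(m/m₀) = −(Q_out/(Q_in−Q_out)) ln(V/V₀).
m = m₀ (V₀/V)^(Q_out/(Q_in−Q_out)) = 50.5 × (1.86/1.1253)^(-2.1477) = 17.162 mol.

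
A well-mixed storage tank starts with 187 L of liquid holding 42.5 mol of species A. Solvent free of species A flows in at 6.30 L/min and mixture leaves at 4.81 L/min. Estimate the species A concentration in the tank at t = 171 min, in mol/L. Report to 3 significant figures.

0.00600 mol/L

Total volume: dV/dt = Q_in − Q_out = 1.4900 L/min, so V(t) = 187 + 1.4900 t and V(171) = 441.79 L.
Species balance (pure solvent in): dm/dt = −Q_out · m/V(t).
Separate: dm/m = −Q_out dt/V(t) ⇒ ln(m/m₀) = −(Q_out/(Q_in−Q_out)) ln(V/V₀).
m = m₀ (V₀/V)^(Q_out/(Q_in−Q_out)) = 42.5 × (187/441.79)^(3.2282) = 2.6489 mol.
C = m/V = 2.6489/441.79 = 0.0059958 mol/L.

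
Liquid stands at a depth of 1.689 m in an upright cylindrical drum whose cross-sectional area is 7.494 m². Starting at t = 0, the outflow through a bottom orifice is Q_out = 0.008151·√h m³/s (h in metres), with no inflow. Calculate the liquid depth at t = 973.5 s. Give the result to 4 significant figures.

A dh/dt = −Q_out = −0.008151 √h.
This is separable: 2 d(√h)/dt = −0.008151/A, so √h = √h₀ − (0.008151/(2A)) t.
√h = √1.689 − 0.008151·973.5/(2·7.494) = 1.29962 − 0.529423 = 0.770192.
h = 0.770192² = 0.593196 m.

0.5932 m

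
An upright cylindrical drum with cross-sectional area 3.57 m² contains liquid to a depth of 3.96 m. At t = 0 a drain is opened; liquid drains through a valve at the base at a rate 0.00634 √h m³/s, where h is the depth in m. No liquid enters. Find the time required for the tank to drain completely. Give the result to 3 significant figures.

2240 s

With no inflow, A dh/dt = −0.00634 √h.
Separate and integrate: 2(√h − √h₀) = −(0.00634/A) t.
Tank is empty when √h = 0: t_empty = 2A√h₀/0.00634.
t_empty = 2·3.57·√3.96/0.00634 = 7.1400·1.9900/0.00634 = 2241.1 s.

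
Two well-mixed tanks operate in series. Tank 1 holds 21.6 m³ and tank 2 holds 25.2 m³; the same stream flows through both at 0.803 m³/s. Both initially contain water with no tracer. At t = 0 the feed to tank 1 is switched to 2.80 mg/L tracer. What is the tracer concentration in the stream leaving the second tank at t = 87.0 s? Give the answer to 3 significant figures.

2.24 mg/L

Each tank obeys Vᵢ dCᵢ/dt = Q(Cᵢ₋₁ − Cᵢ), so τᵢ = Vᵢ/Q.
τ₁ = 21.6/0.803 = 26.899 s; τ₂ = 25.2/0.803 = 31.382 s.
Solving the cascade with C₁(0)=C₂(0)=0 gives C₂(t) = C_in[1 − (τ₁ e^(−t/τ₁) − τ₂ e^(−t/τ₂))/(τ₁ − τ₂)].
At t = 87.0: e^(−t/τ₁) = 0.039388, e^(−t/τ₂) = 0.062520.
C₂ = 2.80·[1 − (26.899·0.039388 − 31.382·0.062520)/(-4.4832)] = 2.80·0.79868 = 2.2363 mg/L.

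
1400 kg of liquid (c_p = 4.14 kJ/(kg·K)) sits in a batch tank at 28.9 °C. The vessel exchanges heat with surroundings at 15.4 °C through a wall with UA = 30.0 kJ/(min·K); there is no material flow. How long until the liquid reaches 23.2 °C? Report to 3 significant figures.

M c_p dT/dt = −UA(T − T_amb).
τ = M c_p/UA = 193.20 min; T_ss = T_amb = 15.400 °C.
T(t) = T_ss + (T₀ − T_ss)e^(−t/τ); set T = 23.2:
t = −τ ln[(T − T_ss)/(T₀ − T_ss)] = −193.20 · ln(0.57778) = 105.98 min.

106 min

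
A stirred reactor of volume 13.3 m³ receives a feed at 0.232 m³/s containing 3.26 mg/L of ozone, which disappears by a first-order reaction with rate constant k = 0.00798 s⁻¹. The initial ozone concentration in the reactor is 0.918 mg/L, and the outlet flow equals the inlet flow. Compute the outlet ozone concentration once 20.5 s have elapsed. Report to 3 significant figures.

V dC/dt = Q(C_in − C) − k V C.
dC/dt = (Q/V) C_in − (Q/V + k) C; effective rate a = Q/V + k = 0.017444 + 0.00798 = 0.025424 s⁻¹.
C_ss = Q C_in/(Q + kV) = 2.2367 mg/L; C(t) = C_ss + (C₀ − C_ss) e^(−a t).
C(20.5) = 2.2367 + (-1.3187)·e^(−0.025424·20.5) = 2.2367 + (-1.3187)·0.59382 = 1.4537 mg/L.

1.45 mg/L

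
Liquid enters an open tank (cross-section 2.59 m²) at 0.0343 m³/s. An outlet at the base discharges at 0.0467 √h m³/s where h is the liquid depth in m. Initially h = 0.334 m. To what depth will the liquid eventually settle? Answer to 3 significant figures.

A dh/dt = Q_in − 0.0467 √h. Steady state requires inflow = outflow:
Q_in = 0.0467 √h_ss ⇒ √h_ss = 0.0343/0.0467 = 0.73448.
h_ss = 0.73448² = 0.53945 m. (Since h₀ = 0.334 m < h_ss, the level will rise toward this value.)

0.539 m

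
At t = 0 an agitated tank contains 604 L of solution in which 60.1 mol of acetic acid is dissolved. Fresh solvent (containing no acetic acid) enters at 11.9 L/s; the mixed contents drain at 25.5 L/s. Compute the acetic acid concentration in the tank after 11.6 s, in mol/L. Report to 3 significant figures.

Let m(t) be the amount of acetic acid. Volume: V(t) = V₀ + (Q_in − Q_out) t = 604 − 13.600 t; V(11.6) = 446.24 L.
No acetic acid enters, so dm/dt = −Q_out · (m/V).
dm/m = −Q_out dt/(V₀ − 13.600 t); integrating gives ln(m/m₀) = −(Q_out/(Q_in−Q_out)) ln(V/V₀).
m = m₀ (V₀/V)^(Q_out/(Q_in−Q_out)) = 60.1 × (604/446.24)^(-1.8750) = 34.070 mol.
C = m/V = 34.070/446.24 = 0.076349 mol/L.

0.0763 mol/L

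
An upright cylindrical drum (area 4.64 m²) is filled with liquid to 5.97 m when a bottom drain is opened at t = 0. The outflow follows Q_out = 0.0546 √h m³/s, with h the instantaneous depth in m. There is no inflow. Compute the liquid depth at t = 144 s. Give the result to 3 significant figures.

2.55 m

Accumulation of liquid (constant cross-section A): A dh/dt = −0.0546 √h.
Separate and integrate: 2(√h − √h₀) = −(0.0546/A) t.
√h = √5.97 − 0.0546·144/(2·4.64) = 2.4434 − 0.84724 = 1.5961.
h = 1.5961² = 2.5476 m.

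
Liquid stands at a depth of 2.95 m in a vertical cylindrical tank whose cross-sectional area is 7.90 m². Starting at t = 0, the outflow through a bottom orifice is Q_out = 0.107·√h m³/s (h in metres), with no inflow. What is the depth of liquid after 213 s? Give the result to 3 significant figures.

Mass balance (ρ constant): A dh/dt = −0.107 √h.
This is separable: 2 d(√h)/dt = −0.107/A, so √h = √h₀ − (0.107/(2A)) t.
√h = √2.95 − 0.107·213/(2·7.90) = 1.7176 − 1.4425 = 0.27509.
h = 0.27509² = 0.075673 m.

0.0757 m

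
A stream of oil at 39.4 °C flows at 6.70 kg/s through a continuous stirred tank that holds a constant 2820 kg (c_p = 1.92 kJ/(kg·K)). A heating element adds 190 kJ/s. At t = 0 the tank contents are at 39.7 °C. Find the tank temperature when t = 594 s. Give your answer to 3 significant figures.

First-law balance (no shaft work): M c_p dT/dt = ṁ c_p (T_in − T) + 190.
τ = M/ṁ = 420.90 s; T_ss = T_in + Q̇/(ṁ c_p) = 39.4 + 190/(6.70·1.92) = 54.170 °C.
Solution: T(t) = T_ss + (T₀ − T_ss) e^(−t/τ).
T(594) = 54.170 + (-14.470)·e^(−594/420.90) = 54.170 + (-14.470)·0.24383 = 50.642 °C.

50.6 °C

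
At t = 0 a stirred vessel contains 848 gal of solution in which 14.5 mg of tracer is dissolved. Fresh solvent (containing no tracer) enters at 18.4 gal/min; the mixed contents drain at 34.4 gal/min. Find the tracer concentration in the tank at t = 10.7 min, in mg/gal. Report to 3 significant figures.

Total volume: dV/dt = Q_in − Q_out = -16.000 gal/min, so V(t) = 848 − 16.000 t and V(10.7) = 676.80 gal.
No tracer enters, so dm/dt = −Q_out · (m/V).
dm/m = −Q_out dt/(V₀ − 16.000 t); integrating gives ln(m/m₀) = −(Q_out/(Q_in−Q_out)) ln(V/V₀).
m = m₀ (V₀/V)^(Q_out/(Q_in−Q_out)) = 14.5 × (848/676.80)^(-2.1500) = 8.9291 mg.
C = m/V = 8.9291/676.80 = 0.013193 mg/gal.

0.0132 mg/gal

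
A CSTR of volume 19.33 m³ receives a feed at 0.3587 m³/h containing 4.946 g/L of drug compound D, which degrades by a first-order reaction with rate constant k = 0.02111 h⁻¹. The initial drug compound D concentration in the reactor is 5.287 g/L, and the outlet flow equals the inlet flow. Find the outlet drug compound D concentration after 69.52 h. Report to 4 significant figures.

2.502 g/L

V dC/dt = Q(C_in − C) − k V C.
This is linear with rate a = Q/V + k = 0.0396666 h⁻¹.
C_ss = Q C_in/(Q + kV) = 2.31381 g/L; C(t) = C_ss + (C₀ − C_ss) e^(−a t).
C(69.52) = 2.31381 + (2.97319)·e^(−0.0396666·69.52) = 2.31381 + (2.97319)·0.0634422 = 2.50244 g/L.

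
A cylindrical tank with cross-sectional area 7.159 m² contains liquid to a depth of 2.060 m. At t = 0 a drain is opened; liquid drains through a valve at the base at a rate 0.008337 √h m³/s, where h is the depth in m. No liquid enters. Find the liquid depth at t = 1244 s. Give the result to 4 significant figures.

0.5054 m

A dh/dt = −Q_out = −0.008337 √h.
∫ h^(−1/2) dh = −(0.008337/A) ∫ dt, giving 2√h = 2√h₀ − (0.008337/A) t.
√h = √2.060 − 0.008337·1244/(2·7.159) = 1.43527 − 0.724349 = 0.710921.
h = 0.710921² = 0.505409 m.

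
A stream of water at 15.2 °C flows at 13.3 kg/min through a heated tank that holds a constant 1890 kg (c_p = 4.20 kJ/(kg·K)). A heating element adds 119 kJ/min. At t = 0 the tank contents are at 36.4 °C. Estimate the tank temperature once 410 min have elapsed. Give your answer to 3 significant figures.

Energy balance: M c_p dT/dt = ṁ c_p (T_in − T) + 119.
τ = M/ṁ = 142.11 min; T_ss = T_in + Q̇/(ṁ c_p) = 15.2 + 119/(13.3·4.20) = 17.330 °C.
Integrating: T(t) = T_ss + (T₀ − T_ss) e^(−t/τ).
T(410) = 17.330 + (19.070)·e^(−410/142.11) = 17.330 + (19.070)·0.055844 = 18.395 °C.

18.4 °C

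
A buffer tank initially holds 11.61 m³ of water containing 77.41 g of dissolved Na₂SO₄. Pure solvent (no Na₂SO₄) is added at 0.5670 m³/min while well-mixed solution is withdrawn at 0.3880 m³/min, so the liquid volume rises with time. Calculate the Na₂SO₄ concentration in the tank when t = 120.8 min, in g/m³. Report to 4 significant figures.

Total volume: dV/dt = Q_in − Q_out = 0.179000 m³/min, so V(t) = 11.61 + 0.179000 t and V(120.8) = 33.2332 m³.
Solute balance: dm/dt = 0 − Q_out C = −Q_out m/V(t).
dm/m = −Q_out dt/(V₀ + 0.179000 t); integrating gives ln(m/m₀) = −(Q_out/(Q_in−Q_out)) ln(V/V₀).
m = m₀ (V₀/V)^(Q_out/(Q_in−Q_out)) = 77.41 × (11.61/33.2332)^(2.16760) = 7.92079 g.
C = m/V = 7.92079/33.2332 = 0.238340 g/m³.

0.2383 g/m³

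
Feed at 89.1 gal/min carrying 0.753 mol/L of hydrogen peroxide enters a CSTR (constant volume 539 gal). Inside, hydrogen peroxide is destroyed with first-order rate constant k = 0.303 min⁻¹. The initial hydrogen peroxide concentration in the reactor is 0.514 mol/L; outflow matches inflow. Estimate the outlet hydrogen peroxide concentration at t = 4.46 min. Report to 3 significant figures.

Species balance: V dC/dt = Q C_in − Q C − k V C.
dC/dt = (Q/V) C_in − (Q/V + k) C; effective rate a = Q/V + k = 0.16531 + 0.303 = 0.46831 min⁻¹.
C_ss = Q C_in/(Q + kV) = 0.26580 mol/L; C(t) = C_ss + (C₀ − C_ss) e^(−a t).
C(4.46) = 0.26580 + (0.24820)·e^(−0.46831·4.46) = 0.26580 + (0.24820)·0.12385 = 0.29654 mol/L.

0.297 mol/L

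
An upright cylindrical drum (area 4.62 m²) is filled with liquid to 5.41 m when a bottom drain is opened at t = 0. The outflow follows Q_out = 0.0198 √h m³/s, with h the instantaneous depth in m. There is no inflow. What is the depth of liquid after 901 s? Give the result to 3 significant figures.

Unsteady balance on liquid volume: A dh/dt = −0.0198 √h.
Separate and integrate: 2(√h − √h₀) = −(0.0198/A) t.
√h = √5.41 − 0.0198·901/(2·4.62) = 2.3259 − 1.9307 = 0.39523.
h = 0.39523² = 0.15620 m.

0.156 m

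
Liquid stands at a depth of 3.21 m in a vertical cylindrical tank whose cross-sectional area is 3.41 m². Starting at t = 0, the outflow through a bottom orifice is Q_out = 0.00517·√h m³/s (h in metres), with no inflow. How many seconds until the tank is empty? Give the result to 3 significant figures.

With no inflow, A dh/dt = −0.00517 √h.
This is separable: 2 d(√h)/dt = −0.00517/A, so √h = √h₀ − (0.00517/(2A)) t.
Tank is empty when √h = 0: t_empty = 2A√h₀/0.00517.
t_empty = 2·3.41·√3.21/0.00517 = 6.8200·1.7916/0.00517 = 2363.4 s.

2360 s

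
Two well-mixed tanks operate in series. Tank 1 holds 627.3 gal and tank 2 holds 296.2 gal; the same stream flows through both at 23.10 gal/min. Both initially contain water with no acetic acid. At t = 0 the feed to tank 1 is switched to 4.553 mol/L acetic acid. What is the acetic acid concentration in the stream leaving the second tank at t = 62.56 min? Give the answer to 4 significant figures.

Time constants: τᵢ = Vᵢ/Q for each well-mixed tank.
τ₁ = 627.3/23.10 = 27.1558 min; τ₂ = 296.2/23.10 = 12.8225 min.
Tank 1: C₁ = C_in(1 − e^(−t/τ₁)). Tank 2 (τ₁ ≠ τ₂): C₂ = C_in[1 − (τ₁ e^(−t/τ₁) − τ₂ e^(−t/τ₂))/(τ₁ − τ₂)].
At t = 62.56: e^(−t/τ₁) = 0.0998846, e^(−t/τ₂) = 0.00760523.
C₂ = 4.553·[1 − (27.1558·0.0998846 − 12.8225·0.00760523)/(14.3333)] = 4.553·0.817563 = 3.72236 mol/L.

3.722 mol/L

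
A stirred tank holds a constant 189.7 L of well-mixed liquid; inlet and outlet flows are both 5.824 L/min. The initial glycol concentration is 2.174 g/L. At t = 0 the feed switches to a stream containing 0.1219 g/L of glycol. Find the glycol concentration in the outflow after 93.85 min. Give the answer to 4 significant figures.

0.2369 g/L

Species balance on the tank: V dC/dt = Q(C_in − C).
Rewrite as dC/dt + C/τ = C_in/τ, τ = V/Q = 32.5721 min.
Integrating: C(t) = C_in + (C₀ − C_in) e^(−t/τ).
C(93.85) = 0.1219 + (2.174 − 0.1219)·e^(−93.85/32.5721) = 0.1219 + (2.05210)·0.0560619 = 0.236945 g/L.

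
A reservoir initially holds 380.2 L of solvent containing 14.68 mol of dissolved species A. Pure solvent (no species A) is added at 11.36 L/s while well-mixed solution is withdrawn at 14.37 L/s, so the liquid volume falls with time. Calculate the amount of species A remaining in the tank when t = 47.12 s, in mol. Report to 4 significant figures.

Total volume: dV/dt = Q_in − Q_out = -3.01000 L/s, so V(t) = 380.2 − 3.01000 t and V(47.12) = 238.369 L.
Solute balance: dm/dt = 0 − Q_out C = −Q_out m/V(t).
dm/m = −Q_out dt/(V₀ − 3.01000 t); integrating gives ln(m/m₀) = −(Q_out/(Q_in−Q_out)) ln(V/V₀).
m = m₀ (V₀/V)^(Q_out/(Q_in−Q_out)) = 14.68 × (380.2/238.369)^(-4.77409) = 1.58023 mol.

1.580 mol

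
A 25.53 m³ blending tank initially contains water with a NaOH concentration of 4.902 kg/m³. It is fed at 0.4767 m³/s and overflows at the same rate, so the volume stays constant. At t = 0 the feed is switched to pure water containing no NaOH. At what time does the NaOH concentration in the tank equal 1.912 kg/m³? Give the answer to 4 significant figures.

50.42 s

Species balance: V dC/dt = Q(C_in − C) ⇒ τ = V/Q = 53.5557 s.
C(t) = C_in + (C₀ − C_in) e^(−t/τ). Set C = 1.912 and solve for t:
e^(−t/τ) = (C − C_in)/(C₀ − C_in) = (1.912 − 0)/(4.902 − 0) = 0.390045
t = −τ ln(…) = 53.5557 × 0.941493 = 50.4223 s.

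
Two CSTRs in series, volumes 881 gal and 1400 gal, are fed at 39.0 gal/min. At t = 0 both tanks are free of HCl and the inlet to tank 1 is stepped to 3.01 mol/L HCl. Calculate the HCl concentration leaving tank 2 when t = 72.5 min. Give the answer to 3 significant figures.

2.14 mol/L

Each tank obeys Vᵢ dCᵢ/dt = Q(Cᵢ₋₁ − Cᵢ), so τᵢ = Vᵢ/Q.
τ₁ = 881/39.0 = 22.590 min; τ₂ = 1400/39.0 = 35.897 min.
Solving the cascade with C₁(0)=C₂(0)=0 gives C₂(t) = C_in[1 − (τ₁ e^(−t/τ₁) − τ₂ e^(−t/τ₂))/(τ₁ − τ₂)].
At t = 72.5: e^(−t/τ₁) = 0.040380, e^(−t/τ₂) = 0.13270.
C₂ = 3.01·[1 − (22.590·0.040380 − 35.897·0.13270)/(-13.308)] = 3.01·0.71058 = 2.1388 mol/L.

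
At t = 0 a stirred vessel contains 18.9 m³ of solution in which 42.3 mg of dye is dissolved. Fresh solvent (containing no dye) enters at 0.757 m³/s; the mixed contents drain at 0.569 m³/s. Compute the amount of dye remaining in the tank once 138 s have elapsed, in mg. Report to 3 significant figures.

Total volume: dV/dt = Q_in − Q_out = 0.18800 m³/s, so V(t) = 18.9 + 0.18800 t and V(138) = 44.844 m³.
Species balance (pure solvent in): dm/dt = −Q_out · m/V(t).
Separate: dm/m = −Q_out dt/V(t) ⇒ ln(m/m₀) = −(Q_out/(Q_in−Q_out)) ln(V/V₀).
m = m₀ (V₀/V)^(Q_out/(Q_in−Q_out)) = 42.3 × (18.9/44.844)^(3.0266) = 3.0948 mg.

3.09 mg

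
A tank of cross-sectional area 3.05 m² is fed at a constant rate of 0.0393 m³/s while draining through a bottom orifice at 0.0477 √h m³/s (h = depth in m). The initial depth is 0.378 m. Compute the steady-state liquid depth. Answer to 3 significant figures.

A dh/dt = Q_in − 0.0477 √h. Steady state requires inflow = outflow:
Q_in = 0.0477 √h_ss ⇒ √h_ss = 0.0393/0.0477 = 0.82390.
h_ss = 0.82390² = 0.67881 m. (Since h₀ = 0.378 m < h_ss, the level will rise toward this value.)

0.679 m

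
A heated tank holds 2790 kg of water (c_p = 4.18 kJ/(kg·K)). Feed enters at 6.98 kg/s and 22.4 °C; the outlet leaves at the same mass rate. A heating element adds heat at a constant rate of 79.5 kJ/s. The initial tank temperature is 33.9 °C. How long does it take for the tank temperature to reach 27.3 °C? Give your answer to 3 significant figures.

Heat balance on the well-mixed liquid: M c_p dT/dt = ṁ c_p (T_in − T) + 79.5.
τ = M/ṁ = 399.71 s; T_ss = T_in + Q̇/(ṁ c_p) = 25.125 °C.
T(t) = T_ss + (T₀ − T_ss) e^(−t/τ). Set T = 27.3:
e^(−t/τ) = (27.3 − 25.125)/(33.9 − 25.125) = 0.24788
t = −399.71 · ln(0.24788) = 557.52 s.

558 s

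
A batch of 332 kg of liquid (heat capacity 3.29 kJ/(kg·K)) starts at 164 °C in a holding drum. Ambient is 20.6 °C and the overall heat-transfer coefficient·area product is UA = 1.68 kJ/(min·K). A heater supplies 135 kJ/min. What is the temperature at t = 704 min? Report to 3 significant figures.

122 °C

Lumped-capacitance energy balance: M c_p dT/dt = UA(T_amb − T) + Q̇.
dT/dt = (T_ss − T)/τ with T_ss = T_amb + Q̇/UA = 20.6 + 135/1.68 = 100.96 °C, τ = M c_p/UA = 332·3.29/1.68 = 650.17 min.
This is linear first-order; T(t) = T_ss + (T₀ − T_ss) e^(−t/τ).
T(704) = 100.96 + (63.043)·0.33865 = 122.31 °C.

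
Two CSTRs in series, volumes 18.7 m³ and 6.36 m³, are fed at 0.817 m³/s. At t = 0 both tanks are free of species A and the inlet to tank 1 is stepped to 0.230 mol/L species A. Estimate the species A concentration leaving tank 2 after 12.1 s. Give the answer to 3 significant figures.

Species balance on tank i: dCᵢ/dt = (Cᵢ₋₁ − Cᵢ)/τᵢ with τᵢ = Vᵢ/Q.
τ₁ = 18.7/0.817 = 22.889 s; τ₂ = 6.36/0.817 = 7.7846 s.
Tank 1: C₁ = C_in(1 − e^(−t/τ₁)). Tank 2 (τ₁ ≠ τ₂): C₂ = C_in[1 − (τ₁ e^(−t/τ₁) − τ₂ e^(−t/τ₂))/(τ₁ − τ₂)].
At t = 12.1: e^(−t/τ₁) = 0.58940, e^(−t/τ₂) = 0.21133.
C₂ = 0.230·[1 − (22.889·0.58940 − 7.7846·0.21133)/(15.104)] = 0.230·0.21574 = 0.049620 mol/L.

0.0496 mol/L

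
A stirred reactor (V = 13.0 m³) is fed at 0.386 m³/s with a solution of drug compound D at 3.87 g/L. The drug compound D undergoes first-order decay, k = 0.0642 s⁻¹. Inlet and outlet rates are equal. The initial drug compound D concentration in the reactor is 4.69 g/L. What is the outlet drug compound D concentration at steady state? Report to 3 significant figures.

1.22 g/L

V dC/dt = Q(C_in − C) − k V C.
At steady state: 0 = Q C_in − (Q + kV) C_ss, so C_ss = Q C_in/(Q + kV).
C_ss = 0.386·3.87/(0.386 + 0.0642·13.0) = 1.4938/1.2206 = 1.2238 g/L.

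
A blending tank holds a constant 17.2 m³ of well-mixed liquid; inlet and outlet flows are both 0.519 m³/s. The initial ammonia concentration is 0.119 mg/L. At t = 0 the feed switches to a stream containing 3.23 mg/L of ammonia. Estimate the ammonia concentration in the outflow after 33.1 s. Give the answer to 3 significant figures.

2.08 mg/L

Unsteady species balance (constant V, well mixed): V dC/dt = Q(C_in − C).
Time constant τ = V/Q = 17.2/0.519 = 33.141 s.
This is linear first-order; C(t) = C_in + (C₀ − C_in) e^(−t/τ).
C(33.1) = 3.23 + (0.119 − 3.23)·e^(−33.1/33.141) = 3.23 + (-3.1110)·0.36833 = 2.0841 mg/L.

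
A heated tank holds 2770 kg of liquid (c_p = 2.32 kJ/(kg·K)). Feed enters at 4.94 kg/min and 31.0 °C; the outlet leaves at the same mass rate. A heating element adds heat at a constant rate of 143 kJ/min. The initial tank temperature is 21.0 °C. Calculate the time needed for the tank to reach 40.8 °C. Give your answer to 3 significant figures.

First-law balance (no shaft work): M c_p dT/dt = ṁ c_p (T_in − T) + 143.
τ = M/ṁ = 560.73 min; T_ss = T_in + Q̇/(ṁ c_p) = 43.477 °C.
T(t) = T_ss + (T₀ − T_ss) e^(−t/τ). Set T = 40.8:
e^(−t/τ) = (40.8 − 43.477)/(21.0 − 43.477) = 0.11911
t = −560.73 · ln(0.11911) = 1193.1 min.

1190 min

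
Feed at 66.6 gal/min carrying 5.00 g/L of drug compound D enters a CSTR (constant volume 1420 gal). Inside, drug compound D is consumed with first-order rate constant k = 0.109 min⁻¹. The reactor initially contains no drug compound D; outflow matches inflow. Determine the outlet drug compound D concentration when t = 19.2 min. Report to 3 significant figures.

V dC/dt = Q(C_in − C) − k V C.
This is linear with rate a = Q/V + k = 0.15590 min⁻¹.
C_ss = Q C_in/(Q + kV) = 1.5042 g/L; C(t) = C_ss + (C₀ − C_ss) e^(−a t).
C(19.2) = 1.5042 + (-1.5042)·e^(−0.15590·19.2) = 1.5042 + (-1.5042)·0.050121 = 1.4288 g/L.

1.43 g/L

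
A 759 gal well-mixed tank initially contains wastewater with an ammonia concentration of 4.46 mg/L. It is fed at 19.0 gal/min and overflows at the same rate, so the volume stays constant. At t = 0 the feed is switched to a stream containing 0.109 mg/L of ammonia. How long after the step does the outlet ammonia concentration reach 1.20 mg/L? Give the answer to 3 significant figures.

Transient balance on the dissolved component: V dC/dt = Q(C_in − C), so τ = V/Q = 39.947 min.
C(t) = C_in + (C₀ − C_in) e^(−t/τ). Set C = 1.20 and solve for t:
e^(−t/τ) = (C − C_in)/(C₀ − C_in) = (1.20 − 0.109)/(4.46 − 0.109) = 0.25075
t = −τ ln(…) = 39.947 × 1.3833 = 55.260 min.

55.3 min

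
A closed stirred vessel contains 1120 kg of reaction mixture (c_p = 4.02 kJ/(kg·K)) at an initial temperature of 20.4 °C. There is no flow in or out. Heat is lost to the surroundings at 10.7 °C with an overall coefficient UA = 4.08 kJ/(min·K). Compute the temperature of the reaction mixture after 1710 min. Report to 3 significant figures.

12.8 °C

Heat balance on the well-mixed liquid: M c_p dT/dt = −UA(T − T_amb).
dT/dt = (T_ss − T)/τ with T_ss = T_amb = 10.700 °C, τ = M c_p/UA = 1120·4.02/4.08 = 1103.5 min.
T approaches T_ss exponentially: T(t) = T_ss + (T₀ − T_ss) e^(−t/τ).
T(1710) = 10.700 + (9.7000)·0.21234 = 12.760 °C.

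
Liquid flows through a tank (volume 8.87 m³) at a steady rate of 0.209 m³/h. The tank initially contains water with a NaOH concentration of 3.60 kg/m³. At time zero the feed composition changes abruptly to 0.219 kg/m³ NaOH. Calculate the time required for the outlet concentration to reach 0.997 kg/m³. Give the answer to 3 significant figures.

Transient balance on the dissolved component: V dC/dt = Q(C_in − C), so τ = V/Q = 42.440 h.
C(t) = C_in + (C₀ − C_in) e^(−t/τ). Set C = 0.997 and solve for t:
e^(−t/τ) = (C − C_in)/(C₀ − C_in) = (0.997 − 0.219)/(3.60 − 0.219) = 0.23011
t = −τ ln(…) = 42.440 × 1.4692 = 62.353 h.

62.4 h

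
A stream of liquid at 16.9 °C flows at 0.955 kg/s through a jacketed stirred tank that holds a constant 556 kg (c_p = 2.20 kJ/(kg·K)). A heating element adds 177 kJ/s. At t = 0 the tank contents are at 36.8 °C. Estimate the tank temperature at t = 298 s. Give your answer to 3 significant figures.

M c_p dT/dt = ṁ c_p (T_in − T) + Q̇.
Rearrange: dT/dt = (T_ss − T)/τ with τ = M/ṁ = 582.20 s and T_ss = T_in + Q̇/(ṁ c_p) = 101.15 °C.
T approaches T_ss exponentially: T(t) = T_ss + (T₀ − T_ss) e^(−t/τ).
T(298) = 101.15 + (-64.346)·e^(−298/582.20) = 101.15 + (-64.346)·0.59938 = 62.578 °C.

62.6 °C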